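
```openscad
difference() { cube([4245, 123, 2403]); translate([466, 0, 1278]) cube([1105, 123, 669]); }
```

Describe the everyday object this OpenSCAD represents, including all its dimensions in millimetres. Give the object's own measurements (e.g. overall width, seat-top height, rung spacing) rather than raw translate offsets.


A wall 4245 mm long (x), 123 mm thick (y), 2403 mm tall, with a rectangular window opening cut through it. The opening is 1105 mm wide and 669 mm tall; its sill is at z = 1278 mm and its near (−x) edge is 466 mm from the wall's −x end. The opening passes through the full wall thickness.


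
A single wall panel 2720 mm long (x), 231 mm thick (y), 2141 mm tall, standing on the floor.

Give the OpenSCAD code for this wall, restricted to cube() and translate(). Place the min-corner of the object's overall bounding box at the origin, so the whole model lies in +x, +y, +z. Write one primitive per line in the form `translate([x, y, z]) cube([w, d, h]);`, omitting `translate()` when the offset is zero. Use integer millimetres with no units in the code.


cube([2720, 231, 2141]);


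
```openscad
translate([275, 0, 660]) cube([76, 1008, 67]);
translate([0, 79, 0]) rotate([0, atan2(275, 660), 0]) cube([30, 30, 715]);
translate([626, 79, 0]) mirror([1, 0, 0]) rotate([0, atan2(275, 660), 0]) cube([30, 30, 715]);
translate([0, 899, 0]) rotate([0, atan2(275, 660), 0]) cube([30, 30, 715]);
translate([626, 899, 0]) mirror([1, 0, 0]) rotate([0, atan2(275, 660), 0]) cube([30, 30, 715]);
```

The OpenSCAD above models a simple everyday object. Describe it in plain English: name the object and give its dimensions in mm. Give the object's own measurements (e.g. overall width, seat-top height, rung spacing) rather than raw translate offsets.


A sawhorse. A 76×1008×67 mm beam (x, y, z) sits on two A-frame leg pairs. Each pair is two raked legs of 30×30 mm section (30 mm along y) splaying symmetrically in x. Each leg rises 660 mm vertically over 275 mm of horizontal reach and is 715 mm long along its own axis. Every leg's outer bottom edge rests on the floor and its outer top edge meets a bottom edge of the beam — the left legs (tilting toward +x) meet the beam's −x bottom edge, the right legs (their mirror images, tilting toward −x) meet its +x bottom edge — so the leg tops tuck under the beam, the beam's underside is 660 mm above the floor, and the feet are 626 mm apart outside-to-outside with the beam centred between them. The two leg pairs are set in 79 mm from either end of the beam.


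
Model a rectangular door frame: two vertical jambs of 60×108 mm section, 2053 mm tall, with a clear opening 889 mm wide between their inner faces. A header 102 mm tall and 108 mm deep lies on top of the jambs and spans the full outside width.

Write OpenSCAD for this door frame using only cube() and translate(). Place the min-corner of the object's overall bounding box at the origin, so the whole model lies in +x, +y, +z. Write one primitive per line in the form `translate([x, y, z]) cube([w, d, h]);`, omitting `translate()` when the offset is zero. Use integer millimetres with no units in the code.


cube([60, 108, 2053]);
translate([949, 0, 0]) cube([60, 108, 2053]);
translate([0, 0, 2053]) cube([1009, 108, 102]);


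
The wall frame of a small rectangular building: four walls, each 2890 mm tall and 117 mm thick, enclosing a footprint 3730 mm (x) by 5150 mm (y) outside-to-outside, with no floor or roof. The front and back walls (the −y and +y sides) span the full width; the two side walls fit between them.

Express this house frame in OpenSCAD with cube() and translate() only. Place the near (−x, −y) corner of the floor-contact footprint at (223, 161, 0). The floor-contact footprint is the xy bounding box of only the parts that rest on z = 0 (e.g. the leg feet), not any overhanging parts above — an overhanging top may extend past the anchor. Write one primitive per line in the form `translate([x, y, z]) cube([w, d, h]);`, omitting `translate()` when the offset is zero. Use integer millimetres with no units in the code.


translate([223, 161, 0]) cube([3730, 117, 2890]);
translate([223, 5194, 0]) cube([3730, 117, 2890]);
translate([223, 278, 0]) cube([117, 4916, 2890]);
translate([3836, 278, 0]) cube([117, 4916, 2890]);


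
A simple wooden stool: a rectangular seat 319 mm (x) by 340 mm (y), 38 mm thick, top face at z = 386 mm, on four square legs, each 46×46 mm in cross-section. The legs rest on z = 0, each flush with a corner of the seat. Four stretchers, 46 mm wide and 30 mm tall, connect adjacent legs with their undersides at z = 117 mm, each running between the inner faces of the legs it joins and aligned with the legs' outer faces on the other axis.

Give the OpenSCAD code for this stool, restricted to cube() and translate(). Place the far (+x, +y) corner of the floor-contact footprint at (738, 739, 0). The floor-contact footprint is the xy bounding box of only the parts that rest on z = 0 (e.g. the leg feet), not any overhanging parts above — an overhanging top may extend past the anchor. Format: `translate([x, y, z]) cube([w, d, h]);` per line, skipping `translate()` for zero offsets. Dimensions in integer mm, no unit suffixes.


// leg_h = 386 - 38 = 348
// stretcher span = 319 - 2*46 = 227
translate([419, 399, 348]) cube([319, 340, 38]);
translate([419, 399, 0]) cube([46, 46, 348]);
translate([692, 399, 0]) cube([46, 46, 348]);
translate([419, 693, 0]) cube([46, 46, 348]);
translate([692, 693, 0]) cube([46, 46, 348]);
translate([465, 399, 117]) cube([227, 46, 30]);
translate([465, 693, 117]) cube([227, 46, 30]);
translate([419, 445, 117]) cube([46, 248, 30]);
translate([692, 445, 117]) cube([46, 248, 30]);


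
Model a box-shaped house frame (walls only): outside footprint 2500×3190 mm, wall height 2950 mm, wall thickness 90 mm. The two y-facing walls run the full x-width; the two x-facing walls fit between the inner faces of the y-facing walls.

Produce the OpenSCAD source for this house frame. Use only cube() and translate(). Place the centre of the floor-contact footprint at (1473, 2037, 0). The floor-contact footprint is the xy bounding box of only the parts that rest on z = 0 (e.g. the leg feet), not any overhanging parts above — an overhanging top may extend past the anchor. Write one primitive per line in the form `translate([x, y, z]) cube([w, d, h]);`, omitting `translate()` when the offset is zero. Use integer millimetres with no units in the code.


translate([223, 442, 0]) cube([2500, 90, 2950]);
translate([223, 3542, 0]) cube([2500, 90, 2950]);
translate([223, 532, 0]) cube([90, 3010, 2950]);
translate([2633, 532, 0]) cube([90, 3010, 2950]);


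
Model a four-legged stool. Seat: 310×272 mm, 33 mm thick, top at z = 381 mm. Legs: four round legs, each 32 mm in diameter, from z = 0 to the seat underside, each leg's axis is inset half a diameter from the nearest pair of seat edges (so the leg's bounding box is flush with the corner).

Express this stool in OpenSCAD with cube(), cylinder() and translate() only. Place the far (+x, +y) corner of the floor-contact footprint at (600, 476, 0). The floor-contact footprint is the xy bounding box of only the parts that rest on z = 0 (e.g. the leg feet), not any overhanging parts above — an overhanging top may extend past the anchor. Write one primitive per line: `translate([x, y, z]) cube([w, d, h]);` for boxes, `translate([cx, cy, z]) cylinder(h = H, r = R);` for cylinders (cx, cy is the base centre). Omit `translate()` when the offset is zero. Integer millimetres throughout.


translate([290, 204, 348]) cube([310, 272, 33]);
translate([306, 220, 0]) cylinder(h = 348, r = 16);
translate([584, 220, 0]) cylinder(h = 348, r = 16);
translate([306, 460, 0]) cylinder(h = 348, r = 16);
translate([584, 460, 0]) cylinder(h = 348, r = 16);


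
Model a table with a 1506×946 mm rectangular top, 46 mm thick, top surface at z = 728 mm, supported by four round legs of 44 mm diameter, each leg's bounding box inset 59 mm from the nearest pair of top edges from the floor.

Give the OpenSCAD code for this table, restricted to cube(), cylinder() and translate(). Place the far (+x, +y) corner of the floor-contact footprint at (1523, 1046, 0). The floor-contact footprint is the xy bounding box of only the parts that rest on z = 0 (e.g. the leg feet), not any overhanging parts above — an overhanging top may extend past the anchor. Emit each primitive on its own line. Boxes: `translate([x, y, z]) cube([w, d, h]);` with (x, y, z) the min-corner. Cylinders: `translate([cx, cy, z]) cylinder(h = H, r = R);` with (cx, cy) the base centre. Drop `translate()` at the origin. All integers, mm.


// leg_h = 728 - 46 = 682
translate([76, 159, 682]) cube([1506, 946, 46]);
translate([157, 240, 0]) cylinder(h = 682, r = 22);
translate([1501, 240, 0]) cylinder(h = 682, r = 22);
translate([157, 1024, 0]) cylinder(h = 682, r = 22);
translate([1501, 1024, 0]) cylinder(h = 682, r = 22);


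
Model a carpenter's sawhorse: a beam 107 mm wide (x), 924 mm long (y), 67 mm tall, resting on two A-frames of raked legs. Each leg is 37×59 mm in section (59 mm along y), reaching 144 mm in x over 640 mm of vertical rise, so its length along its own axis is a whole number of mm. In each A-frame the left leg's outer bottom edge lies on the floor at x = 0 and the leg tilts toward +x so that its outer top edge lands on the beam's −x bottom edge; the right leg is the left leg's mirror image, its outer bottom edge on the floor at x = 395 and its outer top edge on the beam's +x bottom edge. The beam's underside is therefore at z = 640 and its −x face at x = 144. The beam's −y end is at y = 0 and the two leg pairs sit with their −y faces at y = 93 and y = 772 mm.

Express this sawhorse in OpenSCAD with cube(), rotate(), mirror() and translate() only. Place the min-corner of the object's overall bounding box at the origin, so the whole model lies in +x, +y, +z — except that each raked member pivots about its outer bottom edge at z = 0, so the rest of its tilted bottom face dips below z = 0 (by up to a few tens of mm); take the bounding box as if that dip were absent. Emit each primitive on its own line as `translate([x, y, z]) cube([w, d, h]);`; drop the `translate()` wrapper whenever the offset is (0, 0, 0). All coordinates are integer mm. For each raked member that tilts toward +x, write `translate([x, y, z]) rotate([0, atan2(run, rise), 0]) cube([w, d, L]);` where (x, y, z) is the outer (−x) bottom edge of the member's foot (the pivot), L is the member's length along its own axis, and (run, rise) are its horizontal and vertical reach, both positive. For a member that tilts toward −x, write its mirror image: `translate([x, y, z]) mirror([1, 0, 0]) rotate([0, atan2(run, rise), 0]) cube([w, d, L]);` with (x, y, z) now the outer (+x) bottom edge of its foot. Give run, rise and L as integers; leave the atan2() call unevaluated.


// leg length = √(144² + 640²) = 656
// right-leg outer foot x = 2·144 + 107 = 395
// beam min-corner = (144, 0, 640)
translate([144, 0, 640]) cube([107, 924, 67]);
translate([0, 93, 0]) rotate([0, atan2(144, 640), 0]) cube([37, 59, 656]);
translate([395, 93, 0]) mirror([1, 0, 0]) rotate([0, atan2(144, 640), 0]) cube([37, 59, 656]);
translate([0, 772, 0]) rotate([0, atan2(144, 640), 0]) cube([37, 59, 656]);
translate([395, 772, 0]) mirror([1, 0, 0]) rotate([0, atan2(144, 640), 0]) cube([37, 59, 656]);


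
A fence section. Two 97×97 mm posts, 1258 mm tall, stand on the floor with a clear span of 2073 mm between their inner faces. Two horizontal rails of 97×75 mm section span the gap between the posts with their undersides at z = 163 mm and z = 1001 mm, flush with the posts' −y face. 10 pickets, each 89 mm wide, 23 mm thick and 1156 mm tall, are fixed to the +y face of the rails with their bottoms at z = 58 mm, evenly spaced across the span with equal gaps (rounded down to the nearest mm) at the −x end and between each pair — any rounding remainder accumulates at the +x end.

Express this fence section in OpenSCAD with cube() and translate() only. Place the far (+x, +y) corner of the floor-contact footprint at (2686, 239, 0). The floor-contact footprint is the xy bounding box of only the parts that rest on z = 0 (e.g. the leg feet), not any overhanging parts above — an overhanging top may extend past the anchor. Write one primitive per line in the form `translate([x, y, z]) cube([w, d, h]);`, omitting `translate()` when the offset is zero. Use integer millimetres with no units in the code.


translate([419, 142, 0]) cube([97, 97, 1258]);
translate([2589, 142, 0]) cube([97, 97, 1258]);
translate([516, 142, 163]) cube([2073, 97, 75]);
translate([516, 142, 1001]) cube([2073, 97, 75]);
translate([623, 239, 58]) cube([89, 23, 1156]);
translate([819, 239, 58]) cube([89, 23, 1156]);
translate([1015, 239, 58]) cube([89, 23, 1156]);
translate([1211, 239, 58]) cube([89, 23, 1156]);
translate([1407, 239, 58]) cube([89, 23, 1156]);
translate([1603, 239, 58]) cube([89, 23, 1156]);
translate([1799, 239, 58]) cube([89, 23, 1156]);
translate([1995, 239, 58]) cube([89, 23, 1156]);
translate([2191, 239, 58]) cube([89, 23, 1156]);
translate([2387, 239, 58]) cube([89, 23, 1156]);


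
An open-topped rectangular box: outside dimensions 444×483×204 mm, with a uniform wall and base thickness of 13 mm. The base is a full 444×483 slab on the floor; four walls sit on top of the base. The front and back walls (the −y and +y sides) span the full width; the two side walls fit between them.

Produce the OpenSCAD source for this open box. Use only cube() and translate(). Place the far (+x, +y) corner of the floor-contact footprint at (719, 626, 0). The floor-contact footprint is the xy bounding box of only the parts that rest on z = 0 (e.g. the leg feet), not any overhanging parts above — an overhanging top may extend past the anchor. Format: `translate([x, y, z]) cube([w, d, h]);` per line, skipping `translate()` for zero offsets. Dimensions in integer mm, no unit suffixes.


translate([275, 143, 0]) cube([444, 483, 13]);
translate([275, 143, 13]) cube([444, 13, 191]);
translate([275, 613, 13]) cube([444, 13, 191]);
translate([275, 156, 13]) cube([13, 457, 191]);
translate([706, 156, 13]) cube([13, 457, 191]);


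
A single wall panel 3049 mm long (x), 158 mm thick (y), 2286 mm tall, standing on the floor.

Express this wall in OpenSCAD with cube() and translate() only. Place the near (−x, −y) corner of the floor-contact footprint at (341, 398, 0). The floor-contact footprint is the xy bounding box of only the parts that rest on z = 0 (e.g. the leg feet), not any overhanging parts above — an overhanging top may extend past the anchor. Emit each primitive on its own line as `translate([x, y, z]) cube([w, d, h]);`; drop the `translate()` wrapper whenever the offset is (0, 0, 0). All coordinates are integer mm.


translate([341, 398, 0]) cube([3049, 158, 2286]);


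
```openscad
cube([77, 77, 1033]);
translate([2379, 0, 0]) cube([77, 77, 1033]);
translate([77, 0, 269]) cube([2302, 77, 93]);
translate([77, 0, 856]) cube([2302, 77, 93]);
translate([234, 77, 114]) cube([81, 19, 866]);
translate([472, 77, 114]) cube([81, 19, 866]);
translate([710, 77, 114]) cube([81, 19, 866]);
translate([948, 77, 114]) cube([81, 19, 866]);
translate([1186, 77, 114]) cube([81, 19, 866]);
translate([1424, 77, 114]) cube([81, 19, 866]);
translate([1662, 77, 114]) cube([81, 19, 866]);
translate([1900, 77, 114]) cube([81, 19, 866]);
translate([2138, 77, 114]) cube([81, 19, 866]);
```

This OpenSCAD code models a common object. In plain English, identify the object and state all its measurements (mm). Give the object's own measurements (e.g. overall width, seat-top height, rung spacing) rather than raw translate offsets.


A fence section. Two 77×77 mm posts, 1033 mm tall, stand on the floor with a clear span of 2302 mm between their inner faces. Two horizontal rails of 77×93 mm section span the gap between the posts with their undersides at z = 269 mm and z = 856 mm, flush with the posts' −y face. 9 pickets, each 81 mm wide, 19 mm thick and 866 mm tall, are fixed to the +y face of the rails with their bottoms at z = 114 mm, spaced across the span with a 157 mm gap after the −x post and between neighbouring pickets, with 160 mm left before the +x post.


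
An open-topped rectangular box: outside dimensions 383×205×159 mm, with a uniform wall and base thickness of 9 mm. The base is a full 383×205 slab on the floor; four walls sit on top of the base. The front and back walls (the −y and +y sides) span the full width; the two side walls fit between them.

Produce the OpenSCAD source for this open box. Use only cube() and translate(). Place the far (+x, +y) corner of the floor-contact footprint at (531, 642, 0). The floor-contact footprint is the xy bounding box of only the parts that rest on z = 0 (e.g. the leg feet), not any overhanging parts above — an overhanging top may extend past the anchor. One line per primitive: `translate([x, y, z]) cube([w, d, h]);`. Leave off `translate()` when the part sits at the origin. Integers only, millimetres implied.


translate([148, 437, 0]) cube([383, 205, 9]);
translate([148, 437, 9]) cube([383, 9, 150]);
translate([148, 633, 9]) cube([383, 9, 150]);
translate([148, 446, 9]) cube([9, 187, 150]);
translate([522, 446, 9]) cube([9, 187, 150]);


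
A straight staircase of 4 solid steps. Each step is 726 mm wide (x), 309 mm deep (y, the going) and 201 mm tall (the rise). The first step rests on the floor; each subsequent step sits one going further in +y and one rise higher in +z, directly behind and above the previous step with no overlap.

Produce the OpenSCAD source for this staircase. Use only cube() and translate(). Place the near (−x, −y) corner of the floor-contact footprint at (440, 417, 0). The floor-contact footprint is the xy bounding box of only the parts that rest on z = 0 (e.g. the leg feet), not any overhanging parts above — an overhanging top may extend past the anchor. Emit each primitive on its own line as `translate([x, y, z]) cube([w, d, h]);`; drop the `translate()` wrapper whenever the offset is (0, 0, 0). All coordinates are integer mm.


translate([440, 417, 0]) cube([726, 309, 201]);
translate([440, 726, 201]) cube([726, 309, 201]);
translate([440, 1035, 402]) cube([726, 309, 201]);
translate([440, 1344, 603]) cube([726, 309, 201]);


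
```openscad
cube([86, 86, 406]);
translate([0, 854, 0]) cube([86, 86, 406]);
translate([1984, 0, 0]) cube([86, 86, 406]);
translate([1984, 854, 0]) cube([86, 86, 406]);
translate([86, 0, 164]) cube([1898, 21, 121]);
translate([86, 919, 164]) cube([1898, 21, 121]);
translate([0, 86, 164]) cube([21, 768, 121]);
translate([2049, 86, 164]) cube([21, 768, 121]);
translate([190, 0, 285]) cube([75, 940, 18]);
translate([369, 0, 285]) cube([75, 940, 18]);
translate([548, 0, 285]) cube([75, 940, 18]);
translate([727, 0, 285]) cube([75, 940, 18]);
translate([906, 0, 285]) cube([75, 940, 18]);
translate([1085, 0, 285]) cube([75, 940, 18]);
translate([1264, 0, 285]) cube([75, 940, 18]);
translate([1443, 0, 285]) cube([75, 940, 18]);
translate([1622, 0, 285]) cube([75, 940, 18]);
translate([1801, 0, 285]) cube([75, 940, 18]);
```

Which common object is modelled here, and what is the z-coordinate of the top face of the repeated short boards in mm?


A bed frame. The slat-top height is 303 mm.

Four posts, four rails, and a row of slats — a bed frame. Slats sit on the rails at z = 164 + 121 = 285; with slat thickness 18, the top is 303 mm.


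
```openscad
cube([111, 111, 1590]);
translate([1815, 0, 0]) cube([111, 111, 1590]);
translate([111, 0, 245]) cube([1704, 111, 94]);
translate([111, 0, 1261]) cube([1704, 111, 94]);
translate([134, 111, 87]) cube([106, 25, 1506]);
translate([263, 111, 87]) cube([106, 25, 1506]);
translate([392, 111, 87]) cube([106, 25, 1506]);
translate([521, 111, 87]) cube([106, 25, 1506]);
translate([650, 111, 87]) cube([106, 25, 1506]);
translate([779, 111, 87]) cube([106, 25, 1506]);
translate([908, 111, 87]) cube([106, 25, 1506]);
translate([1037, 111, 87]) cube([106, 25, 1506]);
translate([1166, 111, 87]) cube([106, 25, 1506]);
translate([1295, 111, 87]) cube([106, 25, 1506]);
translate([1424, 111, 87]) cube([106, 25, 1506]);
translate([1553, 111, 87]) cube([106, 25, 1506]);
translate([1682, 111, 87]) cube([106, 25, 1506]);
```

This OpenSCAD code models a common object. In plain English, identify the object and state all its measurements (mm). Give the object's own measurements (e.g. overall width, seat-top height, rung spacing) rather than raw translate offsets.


A fence section. Two 111×111 mm posts, 1590 mm tall, stand on the floor with a clear span of 1704 mm between their inner faces. Two horizontal rails of 111×94 mm section span the gap between the posts with their undersides at z = 245 mm and z = 1261 mm, flush with the posts' −y face. 13 pickets, each 106 mm wide, 25 mm thick and 1506 mm tall, are fixed to the +y face of the rails with their bottoms at z = 87 mm, spaced across the span with a 23 mm gap after the −x post and between neighbouring pickets, with 27 mm left before the +x post.


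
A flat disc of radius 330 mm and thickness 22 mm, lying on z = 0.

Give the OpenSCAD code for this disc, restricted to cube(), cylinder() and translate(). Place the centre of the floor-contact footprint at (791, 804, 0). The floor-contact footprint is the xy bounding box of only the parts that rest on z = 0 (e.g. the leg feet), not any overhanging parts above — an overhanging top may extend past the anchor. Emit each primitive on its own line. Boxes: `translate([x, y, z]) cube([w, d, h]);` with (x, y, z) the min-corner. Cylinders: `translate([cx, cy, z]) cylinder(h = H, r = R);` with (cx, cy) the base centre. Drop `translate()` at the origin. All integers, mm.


translate([791, 804, 0]) cylinder(h = 22, r = 330);


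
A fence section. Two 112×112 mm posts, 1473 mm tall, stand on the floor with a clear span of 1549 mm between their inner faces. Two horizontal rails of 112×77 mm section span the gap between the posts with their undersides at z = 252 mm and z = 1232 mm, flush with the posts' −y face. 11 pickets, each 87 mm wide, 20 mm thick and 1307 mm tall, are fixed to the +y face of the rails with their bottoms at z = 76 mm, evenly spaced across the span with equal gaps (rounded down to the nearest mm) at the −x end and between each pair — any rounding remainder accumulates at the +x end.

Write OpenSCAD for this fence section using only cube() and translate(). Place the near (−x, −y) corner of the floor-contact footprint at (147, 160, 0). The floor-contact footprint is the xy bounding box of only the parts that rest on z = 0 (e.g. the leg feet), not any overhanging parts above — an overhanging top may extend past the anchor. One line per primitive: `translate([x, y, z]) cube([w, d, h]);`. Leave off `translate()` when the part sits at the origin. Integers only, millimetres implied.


translate([147, 160, 0]) cube([112, 112, 1473]);
translate([1808, 160, 0]) cube([112, 112, 1473]);
translate([259, 160, 252]) cube([1549, 112, 77]);
translate([259, 160, 1232]) cube([1549, 112, 77]);
translate([308, 272, 76]) cube([87, 20, 1307]);
translate([444, 272, 76]) cube([87, 20, 1307]);
translate([580, 272, 76]) cube([87, 20, 1307]);
translate([716, 272, 76]) cube([87, 20, 1307]);
translate([852, 272, 76]) cube([87, 20, 1307]);
translate([988, 272, 76]) cube([87, 20, 1307]);
translate([1124, 272, 76]) cube([87, 20, 1307]);
translate([1260, 272, 76]) cube([87, 20, 1307]);
translate([1396, 272, 76]) cube([87, 20, 1307]);
translate([1532, 272, 76]) cube([87, 20, 1307]);
translate([1668, 272, 76]) cube([87, 20, 1307]);


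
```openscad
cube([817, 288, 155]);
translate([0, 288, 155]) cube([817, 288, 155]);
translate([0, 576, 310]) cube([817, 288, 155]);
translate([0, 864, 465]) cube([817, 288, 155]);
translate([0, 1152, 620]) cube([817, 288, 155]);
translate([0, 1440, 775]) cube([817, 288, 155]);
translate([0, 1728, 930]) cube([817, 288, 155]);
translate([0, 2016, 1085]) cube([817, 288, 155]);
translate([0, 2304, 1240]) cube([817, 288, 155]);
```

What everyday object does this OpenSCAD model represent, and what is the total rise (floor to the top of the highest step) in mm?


A staircase. The total rise is 1395 mm.

9 identical blocks, each offset up and back from the previous — a staircase. Each step is 155 mm tall and there are 9 of them, so the total rise is 9 × 155 = 1395 mm.


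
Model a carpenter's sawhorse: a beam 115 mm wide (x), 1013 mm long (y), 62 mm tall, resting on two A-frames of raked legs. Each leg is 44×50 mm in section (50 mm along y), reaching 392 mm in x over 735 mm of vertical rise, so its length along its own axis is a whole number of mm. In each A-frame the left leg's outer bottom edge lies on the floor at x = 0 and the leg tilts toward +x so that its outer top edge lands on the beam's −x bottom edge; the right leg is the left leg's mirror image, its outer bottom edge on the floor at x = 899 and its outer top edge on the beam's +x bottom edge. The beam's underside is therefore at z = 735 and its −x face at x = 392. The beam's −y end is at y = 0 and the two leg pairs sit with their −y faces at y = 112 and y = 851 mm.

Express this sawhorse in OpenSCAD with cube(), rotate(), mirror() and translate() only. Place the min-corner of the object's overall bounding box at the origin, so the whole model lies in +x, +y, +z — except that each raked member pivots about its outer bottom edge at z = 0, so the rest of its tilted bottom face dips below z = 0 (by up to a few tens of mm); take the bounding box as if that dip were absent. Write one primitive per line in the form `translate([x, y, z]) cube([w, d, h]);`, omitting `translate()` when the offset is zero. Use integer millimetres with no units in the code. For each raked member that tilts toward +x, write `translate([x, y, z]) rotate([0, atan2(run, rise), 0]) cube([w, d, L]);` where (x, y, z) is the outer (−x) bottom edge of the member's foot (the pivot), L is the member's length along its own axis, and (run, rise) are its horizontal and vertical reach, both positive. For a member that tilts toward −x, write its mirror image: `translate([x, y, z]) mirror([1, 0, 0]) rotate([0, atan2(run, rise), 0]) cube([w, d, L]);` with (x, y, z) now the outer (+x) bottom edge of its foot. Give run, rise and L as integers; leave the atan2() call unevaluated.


translate([392, 0, 735]) cube([115, 1013, 62]);
translate([0, 112, 0]) rotate([0, atan2(392, 735), 0]) cube([44, 50, 833]);
translate([899, 112, 0]) mirror([1, 0, 0]) rotate([0, atan2(392, 735), 0]) cube([44, 50, 833]);
translate([0, 851, 0]) rotate([0, atan2(392, 735), 0]) cube([44, 50, 833]);
translate([899, 851, 0]) mirror([1, 0, 0]) rotate([0, atan2(392, 735), 0]) cube([44, 50, 833]);


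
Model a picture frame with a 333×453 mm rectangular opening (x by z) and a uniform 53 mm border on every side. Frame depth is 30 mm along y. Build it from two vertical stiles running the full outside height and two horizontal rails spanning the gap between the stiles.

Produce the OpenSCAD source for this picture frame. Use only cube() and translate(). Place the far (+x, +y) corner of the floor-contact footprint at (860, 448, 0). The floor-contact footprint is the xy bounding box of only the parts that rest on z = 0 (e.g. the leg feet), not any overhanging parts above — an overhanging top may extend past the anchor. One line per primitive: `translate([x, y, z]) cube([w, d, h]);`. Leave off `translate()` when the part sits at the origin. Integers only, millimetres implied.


translate([421, 418, 0]) cube([53, 30, 559]);
translate([807, 418, 0]) cube([53, 30, 559]);
translate([474, 418, 0]) cube([333, 30, 53]);
translate([474, 418, 506]) cube([333, 30, 53]);


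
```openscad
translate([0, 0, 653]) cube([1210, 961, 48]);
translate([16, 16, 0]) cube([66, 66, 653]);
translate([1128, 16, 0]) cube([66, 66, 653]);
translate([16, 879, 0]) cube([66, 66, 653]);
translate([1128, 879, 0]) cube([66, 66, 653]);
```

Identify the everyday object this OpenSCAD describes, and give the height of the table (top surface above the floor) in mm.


A table. The table height is 701 mm.

A 1210×961×48 slab sits at z = 653 on four 66 mm square posts — a table. The top surface is at 653 + 48 = 701 mm.


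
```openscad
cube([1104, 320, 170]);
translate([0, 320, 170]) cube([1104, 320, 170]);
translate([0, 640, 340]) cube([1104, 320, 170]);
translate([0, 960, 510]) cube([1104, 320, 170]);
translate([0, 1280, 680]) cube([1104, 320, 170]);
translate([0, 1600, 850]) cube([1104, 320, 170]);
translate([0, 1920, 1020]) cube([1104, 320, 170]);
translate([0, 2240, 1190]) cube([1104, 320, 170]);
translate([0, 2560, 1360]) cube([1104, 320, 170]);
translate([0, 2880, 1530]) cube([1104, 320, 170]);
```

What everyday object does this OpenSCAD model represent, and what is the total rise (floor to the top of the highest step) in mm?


A staircase. The total rise is 1700 mm.

10 identical blocks, each offset up and back from the previous — a staircase. Each step is 170 mm tall and there are 10 of them, so the total rise is 10 × 170 = 1700 mm.


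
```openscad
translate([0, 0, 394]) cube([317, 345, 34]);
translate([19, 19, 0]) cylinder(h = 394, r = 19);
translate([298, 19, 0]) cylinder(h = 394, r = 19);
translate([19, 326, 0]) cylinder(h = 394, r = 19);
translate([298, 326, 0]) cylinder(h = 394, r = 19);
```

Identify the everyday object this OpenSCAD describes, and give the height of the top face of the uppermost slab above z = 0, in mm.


A stool. The seat height is 428 mm.

A 317×345×34 slab at z = 394 on four corner cylinders — a stool. The seat top is 394 + 34 = 428 mm.


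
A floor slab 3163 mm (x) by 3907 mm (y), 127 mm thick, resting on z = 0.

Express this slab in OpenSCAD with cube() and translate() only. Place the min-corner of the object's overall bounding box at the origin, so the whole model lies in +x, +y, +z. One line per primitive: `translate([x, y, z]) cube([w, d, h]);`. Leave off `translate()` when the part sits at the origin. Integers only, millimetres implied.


cube([3163, 3907, 127]);


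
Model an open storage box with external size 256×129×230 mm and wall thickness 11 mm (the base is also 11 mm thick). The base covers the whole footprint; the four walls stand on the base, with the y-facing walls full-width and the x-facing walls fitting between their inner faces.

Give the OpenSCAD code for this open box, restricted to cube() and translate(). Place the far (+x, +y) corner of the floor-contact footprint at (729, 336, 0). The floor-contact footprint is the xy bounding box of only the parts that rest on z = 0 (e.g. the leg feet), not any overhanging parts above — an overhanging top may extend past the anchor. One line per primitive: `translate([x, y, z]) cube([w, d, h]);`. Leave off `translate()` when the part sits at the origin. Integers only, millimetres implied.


translate([473, 207, 0]) cube([256, 129, 11]);
translate([473, 207, 11]) cube([256, 11, 219]);
translate([473, 325, 11]) cube([256, 11, 219]);
translate([473, 218, 11]) cube([11, 107, 219]);
translate([718, 218, 11]) cube([11, 107, 219]);


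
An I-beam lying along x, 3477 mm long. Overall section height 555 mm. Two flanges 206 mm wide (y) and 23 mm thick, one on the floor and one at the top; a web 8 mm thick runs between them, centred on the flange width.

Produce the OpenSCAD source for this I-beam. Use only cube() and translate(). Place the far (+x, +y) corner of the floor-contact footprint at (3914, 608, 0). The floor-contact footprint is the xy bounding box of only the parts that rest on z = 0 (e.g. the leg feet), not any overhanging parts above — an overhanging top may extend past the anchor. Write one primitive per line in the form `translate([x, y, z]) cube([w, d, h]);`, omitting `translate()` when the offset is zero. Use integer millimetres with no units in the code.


translate([437, 402, 0]) cube([3477, 206, 23]);
translate([437, 501, 23]) cube([3477, 8, 509]);
translate([437, 402, 532]) cube([3477, 206, 23]);


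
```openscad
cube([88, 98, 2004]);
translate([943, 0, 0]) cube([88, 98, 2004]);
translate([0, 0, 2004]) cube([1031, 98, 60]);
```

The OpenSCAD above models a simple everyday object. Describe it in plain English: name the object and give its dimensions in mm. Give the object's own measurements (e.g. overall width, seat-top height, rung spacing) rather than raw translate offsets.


A door frame. The clear opening is 855 mm wide and 2004 mm high. Two 88 mm wide jambs, 98 mm deep, stand either side of the opening from the floor to the top of the opening. A 60 mm thick head sits across the top of both jambs, spanning the full outside width of the frame.


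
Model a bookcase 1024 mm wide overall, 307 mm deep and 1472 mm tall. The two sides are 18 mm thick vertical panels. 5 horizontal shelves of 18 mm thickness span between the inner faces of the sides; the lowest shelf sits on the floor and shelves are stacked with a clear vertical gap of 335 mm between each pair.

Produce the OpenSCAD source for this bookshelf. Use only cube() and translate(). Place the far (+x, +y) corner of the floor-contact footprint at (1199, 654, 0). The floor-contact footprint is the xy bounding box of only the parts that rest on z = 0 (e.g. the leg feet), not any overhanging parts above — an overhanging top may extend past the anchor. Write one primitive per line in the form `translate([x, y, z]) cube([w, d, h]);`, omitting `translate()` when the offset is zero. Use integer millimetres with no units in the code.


translate([175, 347, 0]) cube([18, 307, 1472]);
translate([1181, 347, 0]) cube([18, 307, 1472]);
translate([193, 347, 0]) cube([988, 307, 18]);
translate([193, 347, 353]) cube([988, 307, 18]);
translate([193, 347, 706]) cube([988, 307, 18]);
translate([193, 347, 1059]) cube([988, 307, 18]);
translate([193, 347, 1412]) cube([988, 307, 18]);


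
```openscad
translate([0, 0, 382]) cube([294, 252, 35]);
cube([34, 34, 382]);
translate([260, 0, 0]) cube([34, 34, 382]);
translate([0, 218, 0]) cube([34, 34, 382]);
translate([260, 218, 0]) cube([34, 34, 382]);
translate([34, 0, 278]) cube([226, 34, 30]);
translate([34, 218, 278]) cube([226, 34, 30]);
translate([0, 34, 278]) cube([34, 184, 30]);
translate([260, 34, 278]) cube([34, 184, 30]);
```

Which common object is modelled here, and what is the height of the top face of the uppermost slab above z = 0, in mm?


A stool. The seat height is 417 mm.

A 294×252×35 slab at z = 382 on four corner posts — a stool. The seat top is 382 + 35 = 417 mm.


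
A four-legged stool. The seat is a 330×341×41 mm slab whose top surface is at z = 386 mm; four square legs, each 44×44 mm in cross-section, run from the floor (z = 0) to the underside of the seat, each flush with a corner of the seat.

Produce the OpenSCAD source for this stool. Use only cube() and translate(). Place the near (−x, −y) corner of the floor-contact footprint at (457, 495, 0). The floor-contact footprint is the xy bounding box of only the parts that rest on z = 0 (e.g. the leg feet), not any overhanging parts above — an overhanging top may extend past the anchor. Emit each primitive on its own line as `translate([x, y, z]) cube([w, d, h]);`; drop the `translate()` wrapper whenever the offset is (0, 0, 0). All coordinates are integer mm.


translate([457, 495, 345]) cube([330, 341, 41]);
translate([457, 495, 0]) cube([44, 44, 345]);
translate([743, 495, 0]) cube([44, 44, 345]);
translate([457, 792, 0]) cube([44, 44, 345]);
translate([743, 792, 0]) cube([44, 44, 345]);


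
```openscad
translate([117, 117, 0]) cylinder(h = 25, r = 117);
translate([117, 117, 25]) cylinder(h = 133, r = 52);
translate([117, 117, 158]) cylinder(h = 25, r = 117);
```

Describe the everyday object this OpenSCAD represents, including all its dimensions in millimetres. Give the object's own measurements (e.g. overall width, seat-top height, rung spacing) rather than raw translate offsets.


A spool: two coaxial disc flanges of radius 117 mm and thickness 25 mm, joined by a core cylinder of radius 52 mm and height 133 mm. The lower flange rests on z = 0 and the three cylinders share a vertical axis.


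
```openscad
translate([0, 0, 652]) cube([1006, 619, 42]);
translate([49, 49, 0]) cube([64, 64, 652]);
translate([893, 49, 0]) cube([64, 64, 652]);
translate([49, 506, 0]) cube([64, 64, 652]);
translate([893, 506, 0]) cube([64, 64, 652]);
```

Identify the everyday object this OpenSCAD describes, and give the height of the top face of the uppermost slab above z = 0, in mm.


A table. The table height is 694 mm.

A 1006×619×42 slab sits at z = 652 on four 64 mm square posts — a table. The top surface is at 652 + 42 = 694 mm.


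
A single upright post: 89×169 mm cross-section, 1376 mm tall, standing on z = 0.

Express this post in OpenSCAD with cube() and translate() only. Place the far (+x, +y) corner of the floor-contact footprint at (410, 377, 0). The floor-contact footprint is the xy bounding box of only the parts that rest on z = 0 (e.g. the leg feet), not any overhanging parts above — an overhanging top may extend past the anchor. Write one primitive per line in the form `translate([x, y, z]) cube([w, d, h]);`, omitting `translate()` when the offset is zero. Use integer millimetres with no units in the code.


translate([321, 208, 0]) cube([89, 169, 1376]);


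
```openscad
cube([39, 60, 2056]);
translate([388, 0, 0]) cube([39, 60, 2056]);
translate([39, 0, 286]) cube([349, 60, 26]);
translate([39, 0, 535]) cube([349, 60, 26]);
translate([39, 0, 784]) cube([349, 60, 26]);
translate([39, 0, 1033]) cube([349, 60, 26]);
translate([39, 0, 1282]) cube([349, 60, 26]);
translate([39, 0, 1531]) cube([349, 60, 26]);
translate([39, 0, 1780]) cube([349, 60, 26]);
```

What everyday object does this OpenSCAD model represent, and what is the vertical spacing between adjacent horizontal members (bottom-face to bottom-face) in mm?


A ladder. The rung spacing is 249 mm.

Two tall 39×60 posts with 7 short bars between them — a ladder. Adjacent rungs sit at z = 286 and z = 535, so the spacing is 535 − 286 = 249 mm.


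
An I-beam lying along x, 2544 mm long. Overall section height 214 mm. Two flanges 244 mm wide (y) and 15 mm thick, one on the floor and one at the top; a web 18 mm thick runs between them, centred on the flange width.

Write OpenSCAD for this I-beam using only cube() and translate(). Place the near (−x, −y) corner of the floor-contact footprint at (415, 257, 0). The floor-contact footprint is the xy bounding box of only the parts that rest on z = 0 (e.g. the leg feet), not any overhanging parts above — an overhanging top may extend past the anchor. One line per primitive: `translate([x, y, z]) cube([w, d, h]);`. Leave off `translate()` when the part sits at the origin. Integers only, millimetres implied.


translate([415, 257, 0]) cube([2544, 244, 15]);
translate([415, 370, 15]) cube([2544, 18, 184]);
translate([415, 257, 199]) cube([2544, 244, 15]);


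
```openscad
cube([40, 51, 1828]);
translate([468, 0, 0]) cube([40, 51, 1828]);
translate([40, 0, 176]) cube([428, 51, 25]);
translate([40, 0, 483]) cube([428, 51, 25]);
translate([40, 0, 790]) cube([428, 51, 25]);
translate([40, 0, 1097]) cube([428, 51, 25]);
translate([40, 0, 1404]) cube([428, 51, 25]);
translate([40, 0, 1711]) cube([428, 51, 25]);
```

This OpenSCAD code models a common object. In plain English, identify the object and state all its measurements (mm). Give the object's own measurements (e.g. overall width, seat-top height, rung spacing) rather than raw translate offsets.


A straight ladder. Two 40×51 mm vertical rails, 1828 mm tall, stand 508 mm apart (outside-to-outside) with their front faces coplanar on the −y side. 6 rungs, each 51 mm deep and 25 mm tall, span between the inner faces of the rails, front faces flush with the rails. The lowest rung's underside is at z = 176 mm and rungs are spaced 307 mm apart (underside to underside).


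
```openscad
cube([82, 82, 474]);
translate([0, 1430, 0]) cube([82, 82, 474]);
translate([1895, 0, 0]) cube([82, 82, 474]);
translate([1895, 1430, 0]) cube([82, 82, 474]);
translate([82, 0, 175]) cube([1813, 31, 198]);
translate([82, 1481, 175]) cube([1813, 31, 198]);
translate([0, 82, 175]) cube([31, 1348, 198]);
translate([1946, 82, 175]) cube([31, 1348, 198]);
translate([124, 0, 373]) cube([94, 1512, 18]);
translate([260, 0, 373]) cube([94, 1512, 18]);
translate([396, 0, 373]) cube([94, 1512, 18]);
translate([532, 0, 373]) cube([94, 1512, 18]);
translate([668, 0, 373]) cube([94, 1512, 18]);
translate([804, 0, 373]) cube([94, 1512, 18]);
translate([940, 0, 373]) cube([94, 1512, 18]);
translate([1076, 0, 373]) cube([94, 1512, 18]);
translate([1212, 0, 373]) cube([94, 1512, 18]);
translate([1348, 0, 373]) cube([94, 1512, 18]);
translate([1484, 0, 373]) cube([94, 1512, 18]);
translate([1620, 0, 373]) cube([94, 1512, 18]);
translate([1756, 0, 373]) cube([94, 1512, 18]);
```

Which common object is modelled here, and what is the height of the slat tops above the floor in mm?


A bed frame. The slat-top height is 391 mm.

Four posts, four rails, and a row of slats — a bed frame. Slats sit on the rails at z = 175 + 198 = 373; with slat thickness 18, the top is 391 mm.
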